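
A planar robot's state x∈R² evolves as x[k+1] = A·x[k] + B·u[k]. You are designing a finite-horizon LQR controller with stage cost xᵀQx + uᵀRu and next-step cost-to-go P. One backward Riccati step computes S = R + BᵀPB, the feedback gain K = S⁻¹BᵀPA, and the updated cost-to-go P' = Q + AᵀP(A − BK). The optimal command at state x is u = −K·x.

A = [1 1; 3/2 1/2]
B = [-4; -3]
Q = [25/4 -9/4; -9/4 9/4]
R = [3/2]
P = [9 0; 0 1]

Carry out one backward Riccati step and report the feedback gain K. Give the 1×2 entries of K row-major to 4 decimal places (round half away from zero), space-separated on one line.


-0.2621 -0.2427

BᵀP = [-36.0000 -3.0000]
S = R + BᵀPB = [3/2] + [153.0000] = [154.5000]
BᵀPA = [-40.5000 -37.5000]
K = S⁻¹·BᵀPA = [-0.2621 -0.2427]
A−BK = [-0.0485 0.0291; 0.7136 -0.2282]
AᵀP(A−BK) = [0.6335 -0.0801; -0.0801 0.1481]
P' = Q + AᵀP(A−BK) = [6.8835 -2.3301; -2.3301 2.3981]
tr(P') = 9.2816


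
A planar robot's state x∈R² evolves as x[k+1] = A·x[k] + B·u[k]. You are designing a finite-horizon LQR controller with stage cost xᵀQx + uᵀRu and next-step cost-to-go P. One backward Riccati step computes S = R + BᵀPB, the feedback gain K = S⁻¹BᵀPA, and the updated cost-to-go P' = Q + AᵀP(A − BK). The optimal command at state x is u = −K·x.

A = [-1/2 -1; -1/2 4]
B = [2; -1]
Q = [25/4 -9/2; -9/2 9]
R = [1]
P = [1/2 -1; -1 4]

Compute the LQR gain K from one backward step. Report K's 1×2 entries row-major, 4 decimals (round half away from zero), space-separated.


BᵀP = [2.0000 -6.0000]
S = R + BᵀPB = [1] + [10.0000] = [11.0000]
BᵀPA = [2.0000 -26.0000]
K = S⁻¹·BᵀPA = [0.1818 -2.3636]
A−BK = [-0.8636 3.7273; -0.3182 1.6364]
AᵀP(A−BK) = [0.2614 -1.5227; -1.5227 11.0455]
P' = Q + AᵀP(A−BK) = [6.5114 -6.0227; -6.0227 20.0455]
tr(P') = 26.5568

0.1818 -2.3636


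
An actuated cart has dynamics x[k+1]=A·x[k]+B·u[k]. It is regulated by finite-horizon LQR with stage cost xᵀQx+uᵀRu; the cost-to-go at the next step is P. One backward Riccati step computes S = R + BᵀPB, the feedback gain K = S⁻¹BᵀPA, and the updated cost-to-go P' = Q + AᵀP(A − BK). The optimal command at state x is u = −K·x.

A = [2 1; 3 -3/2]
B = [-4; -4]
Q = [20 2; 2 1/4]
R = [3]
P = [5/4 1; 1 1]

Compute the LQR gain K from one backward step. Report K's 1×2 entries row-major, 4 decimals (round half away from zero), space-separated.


-0.5915 0.0423

BᵀP = [-9.0000 -8.0000]
S = R + BᵀPB = [3] + [68.0000] = [71.0000]
BᵀPA = [-42.0000 3.0000]
K = S⁻¹·BᵀPA = [-0.5915 0.0423]
A−BK = [-0.3662 1.1690; 0.6338 -1.3310]
AᵀP(A−BK) = [1.1549 -0.2254; -0.2254 0.3732]
P' = Q + AᵀP(A−BK) = [21.1549 1.7746; 1.7746 0.6232]
tr(P') = 21.7782


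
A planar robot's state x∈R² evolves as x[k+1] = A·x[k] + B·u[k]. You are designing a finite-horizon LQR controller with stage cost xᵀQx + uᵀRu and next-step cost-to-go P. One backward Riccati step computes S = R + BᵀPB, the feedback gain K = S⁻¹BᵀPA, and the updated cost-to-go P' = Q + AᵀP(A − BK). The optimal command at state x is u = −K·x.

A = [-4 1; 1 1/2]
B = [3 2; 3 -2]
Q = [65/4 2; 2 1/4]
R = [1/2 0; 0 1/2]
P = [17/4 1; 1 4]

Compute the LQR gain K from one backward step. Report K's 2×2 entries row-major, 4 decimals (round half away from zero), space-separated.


-0.4977 0.2487 -1.2256 0.1226

BᵀP = [15.7500 15.0000; 6.5000 -6.0000]
S = R + BᵀPB = [1/2 0; 0 1/2] + [92.2500 1.5000; 1.5000 25.0000] = [92.7500 1.5000; 1.5000 25.5000]
BᵀPA = [-48.0000 23.2500; -32.0000 3.5000]
K = S⁻¹·BᵀPA = [-0.4977 0.2487; -1.2256 0.1226]
A−BK = [-0.0557 0.0087; 0.0418 -0.0008]
AᵀP(A−BK) = [0.8904 -0.1388; -0.1388 0.0388]
P' = Q + AᵀP(A−BK) = [17.1404 1.8612; 1.8612 0.2888]
tr(P') = 17.4292


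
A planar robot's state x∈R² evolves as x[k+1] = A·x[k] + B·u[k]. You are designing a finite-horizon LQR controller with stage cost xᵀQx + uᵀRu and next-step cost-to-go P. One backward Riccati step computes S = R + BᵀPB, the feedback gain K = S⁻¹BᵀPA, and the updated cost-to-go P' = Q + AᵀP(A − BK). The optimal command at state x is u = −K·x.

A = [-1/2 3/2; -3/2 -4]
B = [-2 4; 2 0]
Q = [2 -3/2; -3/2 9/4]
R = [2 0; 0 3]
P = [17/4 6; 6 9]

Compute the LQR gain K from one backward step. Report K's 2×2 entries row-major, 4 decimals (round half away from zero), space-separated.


-0.4659 -1.1437 -0.5349 -0.7674

BᵀP = [3.5000 6.0000; 17.0000 24.0000]
S = R + BᵀPB = [2 0; 0 3] + [5.0000 14.0000; 14.0000 68.0000] = [7.0000 14.0000; 14.0000 71.0000]
BᵀPA = [-10.7500 -18.7500; -44.5000 -70.5000]
K = S⁻¹·BᵀPA = [-0.4659 -1.1437; -0.5349 -0.7674]
A−BK = [0.7076 2.2824; -0.5681 -1.7126]
AᵀP(A−BK) = [1.5012 2.8667; 2.8667 6.0137]
P' = Q + AᵀP(A−BK) = [3.5012 1.3667; 1.3667 8.2637]
tr(P') = 11.7650


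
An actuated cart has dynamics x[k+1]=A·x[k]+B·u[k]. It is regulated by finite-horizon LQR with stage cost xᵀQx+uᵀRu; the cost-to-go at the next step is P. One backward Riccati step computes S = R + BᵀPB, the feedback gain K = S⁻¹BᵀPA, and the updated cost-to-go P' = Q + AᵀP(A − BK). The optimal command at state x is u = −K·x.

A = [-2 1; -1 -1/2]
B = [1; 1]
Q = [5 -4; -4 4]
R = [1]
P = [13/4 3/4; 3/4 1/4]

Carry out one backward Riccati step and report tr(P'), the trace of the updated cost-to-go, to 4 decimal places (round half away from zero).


12.2708

BᵀP = [4.0000 1.0000]
S = R + BᵀPB = [1] + [5.0000] = [6.0000]
BᵀPA = [-9.0000 3.5000]
K = S⁻¹·BᵀPA = [-1.5000 0.5833]
A−BK = [-0.5000 0.4167; 0.5000 -1.0833]
AᵀP(A−BK) = [2.7500 -1.1250; -1.1250 0.5208]
P' = Q + AᵀP(A−BK) = [7.7500 -5.1250; -5.1250 4.5208]
tr(P') = 12.2708


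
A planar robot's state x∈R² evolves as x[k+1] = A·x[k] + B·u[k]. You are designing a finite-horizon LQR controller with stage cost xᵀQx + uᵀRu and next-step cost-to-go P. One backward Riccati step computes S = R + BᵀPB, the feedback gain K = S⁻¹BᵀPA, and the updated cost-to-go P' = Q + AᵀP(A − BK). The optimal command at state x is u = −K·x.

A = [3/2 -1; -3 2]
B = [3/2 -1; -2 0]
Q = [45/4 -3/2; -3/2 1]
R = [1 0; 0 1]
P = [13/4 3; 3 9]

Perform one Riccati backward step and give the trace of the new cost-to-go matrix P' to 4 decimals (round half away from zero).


16.0273

BᵀP = [-1.1250 -13.5000; -3.2500 -3.0000]
S = R + BᵀPB = [1 0; 0 1] + [25.3125 1.1250; 1.1250 3.2500] = [26.3125 1.1250; 1.1250 4.2500]
BᵀPA = [38.8125 -25.8750; 4.1250 -2.7500]
K = S⁻¹·BᵀPA = [1.4500 -0.9666; 0.5868 -0.3912]
A−BK = [-0.0882 0.0588; -0.1001 0.0667]
AᵀP(A−BK) = [2.6150 -1.7434; -1.7434 1.1622]
P' = Q + AᵀP(A−BK) = [13.8650 -3.2434; -3.2434 2.1622]
tr(P') = 16.0273


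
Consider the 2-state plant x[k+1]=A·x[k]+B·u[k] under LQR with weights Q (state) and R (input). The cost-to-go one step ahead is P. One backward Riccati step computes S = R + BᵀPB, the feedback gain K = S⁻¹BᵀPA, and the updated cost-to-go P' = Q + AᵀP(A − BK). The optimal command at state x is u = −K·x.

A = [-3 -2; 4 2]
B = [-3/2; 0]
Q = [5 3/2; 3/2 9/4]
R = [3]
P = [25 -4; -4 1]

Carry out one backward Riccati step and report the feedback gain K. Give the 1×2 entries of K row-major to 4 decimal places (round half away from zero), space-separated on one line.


BᵀP = [-37.5000 6.0000]
S = R + BᵀPB = [3] + [56.2500] = [59.2500]
BᵀPA = [136.5000 87.0000]
K = S⁻¹·BᵀPA = [2.3038 1.4684]
A−BK = [0.4557 0.2025; 4.0000 2.0000]
AᵀP(A−BK) = [22.5316 13.5696; 13.5696 8.2532]
P' = Q + AᵀP(A−BK) = [27.5316 15.0696; 15.0696 10.5032]
tr(P') = 38.0348

2.3038 1.4684


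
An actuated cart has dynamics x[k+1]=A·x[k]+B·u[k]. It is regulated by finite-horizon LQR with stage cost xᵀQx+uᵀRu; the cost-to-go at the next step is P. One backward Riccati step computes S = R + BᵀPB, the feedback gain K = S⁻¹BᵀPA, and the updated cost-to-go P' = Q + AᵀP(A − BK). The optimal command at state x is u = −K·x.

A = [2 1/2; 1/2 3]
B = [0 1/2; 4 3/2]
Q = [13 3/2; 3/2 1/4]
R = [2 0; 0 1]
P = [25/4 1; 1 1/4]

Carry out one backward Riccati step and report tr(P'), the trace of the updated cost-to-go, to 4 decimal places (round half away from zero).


BᵀP = [4.0000 1.0000; 4.6250 0.8750]
S = R + BᵀPB = [2 0; 0 1] + [4.0000 3.5000; 3.5000 3.6250] = [6.0000 3.5000; 3.5000 4.6250]
BᵀPA = [8.5000 5.0000; 9.6875 4.9375]
K = S⁻¹·BᵀPA = [0.3488 0.3770; 1.8306 0.7823]
A−BK = [1.0847 0.1089; -3.6411 0.3185]
AᵀP(A−BK) = [6.3634 2.0922; 2.0922 1.0650]
P' = Q + AᵀP(A−BK) = [19.3634 3.5922; 3.5922 1.3150]
tr(P') = 20.6784

20.6784


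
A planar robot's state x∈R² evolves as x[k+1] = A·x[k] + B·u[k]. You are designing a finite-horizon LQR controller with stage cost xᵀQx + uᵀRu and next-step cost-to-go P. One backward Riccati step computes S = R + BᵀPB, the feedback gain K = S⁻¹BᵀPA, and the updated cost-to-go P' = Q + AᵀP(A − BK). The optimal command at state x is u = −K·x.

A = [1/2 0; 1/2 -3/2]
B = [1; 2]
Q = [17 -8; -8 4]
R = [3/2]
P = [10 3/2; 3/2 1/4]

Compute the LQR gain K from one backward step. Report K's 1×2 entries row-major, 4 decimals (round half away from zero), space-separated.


0.4054 -0.1622

BᵀP = [13.0000 2.0000]
S = R + BᵀPB = [3/2] + [17.0000] = [18.5000]
BᵀPA = [7.5000 -3.0000]
K = S⁻¹·BᵀPA = [0.4054 -0.1622]
A−BK = [0.0946 0.1622; -0.3108 -1.1757]
AᵀP(A−BK) = [0.2720 -0.0963; -0.0963 0.0760]
P' = Q + AᵀP(A−BK) = [17.2720 -8.0963; -8.0963 4.0760]
tr(P') = 21.3480


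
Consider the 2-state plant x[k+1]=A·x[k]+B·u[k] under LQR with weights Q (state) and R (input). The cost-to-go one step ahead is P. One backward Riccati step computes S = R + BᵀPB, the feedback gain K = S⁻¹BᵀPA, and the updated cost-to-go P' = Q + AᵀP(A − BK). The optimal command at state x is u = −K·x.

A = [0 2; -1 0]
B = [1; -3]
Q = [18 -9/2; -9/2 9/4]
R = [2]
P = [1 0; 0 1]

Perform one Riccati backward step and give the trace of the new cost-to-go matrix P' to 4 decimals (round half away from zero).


24.1667

BᵀP = [1.0000 -3.0000]
S = R + BᵀPB = [2] + [10.0000] = [12.0000]
BᵀPA = [3.0000 2.0000]
K = S⁻¹·BᵀPA = [0.2500 0.1667]
A−BK = [-0.2500 1.8333; -0.2500 0.5000]
AᵀP(A−BK) = [0.2500 -0.5000; -0.5000 3.6667]
P' = Q + AᵀP(A−BK) = [18.2500 -5.0000; -5.0000 5.9167]
tr(P') = 24.1667


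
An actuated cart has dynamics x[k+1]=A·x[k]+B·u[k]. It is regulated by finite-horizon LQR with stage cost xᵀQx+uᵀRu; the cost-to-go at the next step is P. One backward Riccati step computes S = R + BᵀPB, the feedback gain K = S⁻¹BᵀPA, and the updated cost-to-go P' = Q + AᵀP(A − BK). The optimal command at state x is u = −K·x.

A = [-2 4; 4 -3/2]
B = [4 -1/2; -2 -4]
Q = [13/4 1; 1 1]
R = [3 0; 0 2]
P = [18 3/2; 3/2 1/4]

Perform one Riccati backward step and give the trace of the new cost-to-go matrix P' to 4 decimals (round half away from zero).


8.4542

BᵀP = [69.0000 5.5000; -15.0000 -1.7500]
S = R + BᵀPB = [3 0; 0 2] + [265.0000 -56.5000; -56.5000 14.5000] = [268.0000 -56.5000; -56.5000 16.5000]
BᵀPA = [-116.0000 267.7500; 23.0000 -57.3750]
K = S⁻¹·BᵀPA = [-0.4997 0.9564; -0.3171 -0.2022]
A−BK = [-0.1598 0.0731; 1.7321 -0.3958]
AᵀP(A−BK) = [1.3295 -1.4024; -1.4024 2.8747]
P' = Q + AᵀP(A−BK) = [4.5795 -0.4024; -0.4024 3.8747]
tr(P') = 8.4542


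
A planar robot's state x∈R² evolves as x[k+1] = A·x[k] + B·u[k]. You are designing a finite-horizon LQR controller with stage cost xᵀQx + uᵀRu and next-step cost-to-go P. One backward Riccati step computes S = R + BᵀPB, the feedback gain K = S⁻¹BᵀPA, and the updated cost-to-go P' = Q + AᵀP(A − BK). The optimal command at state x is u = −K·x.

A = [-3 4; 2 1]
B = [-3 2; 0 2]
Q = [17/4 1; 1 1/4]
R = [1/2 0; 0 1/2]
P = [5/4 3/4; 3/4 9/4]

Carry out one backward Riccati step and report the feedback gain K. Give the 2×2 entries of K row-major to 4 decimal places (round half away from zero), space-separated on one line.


1.4284 -0.9252 0.8361 0.5316

BᵀP = [-3.7500 -2.2500; 4.0000 6.0000]
S = R + BᵀPB = [1/2 0; 0 1/2] + [11.2500 -12.0000; -12.0000 20.0000] = [11.7500 -12.0000; -12.0000 20.5000]
BᵀPA = [6.7500 -17.2500; 0.0000 22.0000]
K = S⁻¹·BᵀPA = [1.4284 -0.9252; 0.8361 0.5316]
A−BK = [-0.3871 0.1613; 0.3277 -0.0632]
AᵀP(A−BK) = [1.6084 -0.5052; -0.5052 0.5955]
P' = Q + AᵀP(A−BK) = [5.8584 0.4948; 0.4948 0.8455]
tr(P') = 6.7039


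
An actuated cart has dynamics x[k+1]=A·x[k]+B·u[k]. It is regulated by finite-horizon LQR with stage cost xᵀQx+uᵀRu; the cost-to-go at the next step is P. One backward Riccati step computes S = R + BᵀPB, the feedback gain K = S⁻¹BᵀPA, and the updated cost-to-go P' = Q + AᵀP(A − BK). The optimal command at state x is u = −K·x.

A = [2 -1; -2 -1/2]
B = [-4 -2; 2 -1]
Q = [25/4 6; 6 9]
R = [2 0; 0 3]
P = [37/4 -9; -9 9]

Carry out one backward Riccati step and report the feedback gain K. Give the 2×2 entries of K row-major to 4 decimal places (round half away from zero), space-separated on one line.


BᵀP = [-55.0000 54.0000; -9.5000 9.0000]
S = R + BᵀPB = [2 0; 0 3] + [328.0000 56.0000; 56.0000 10.0000] = [330.0000 56.0000; 56.0000 13.0000]
BᵀPA = [-218.0000 28.0000; -37.0000 5.0000]
K = S⁻¹·BᵀPA = [-0.6603 0.0728; -0.0017 0.0711]
A−BK = [-0.6447 -0.5667; -0.6811 -0.5745]
AᵀP(A−BK) = [0.9879 -0.0026; -0.0026 0.1066]
P' = Q + AᵀP(A−BK) = [7.2379 5.9974; 5.9974 9.1066]
tr(P') = 16.3445

-0.6603 0.0728 -0.0017 0.0711


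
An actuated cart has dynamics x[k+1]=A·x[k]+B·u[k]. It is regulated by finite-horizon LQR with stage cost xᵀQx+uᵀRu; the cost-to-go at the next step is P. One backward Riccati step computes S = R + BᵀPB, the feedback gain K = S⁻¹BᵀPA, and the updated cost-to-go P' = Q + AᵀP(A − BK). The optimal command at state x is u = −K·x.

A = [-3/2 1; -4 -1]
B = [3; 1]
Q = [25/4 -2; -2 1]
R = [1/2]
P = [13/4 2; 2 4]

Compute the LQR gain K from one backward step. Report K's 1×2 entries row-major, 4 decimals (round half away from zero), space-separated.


BᵀP = [11.7500 10.0000]
S = R + BᵀPB = [1/2] + [45.2500] = [45.7500]
BᵀPA = [-57.6250 1.7500]
K = S⁻¹·BᵀPA = [-1.2596 0.0383]
A−BK = [2.2787 0.8852; -2.7404 -1.0383]
AᵀP(A−BK) = [22.7302 8.3292; 8.3292 3.1831]
P' = Q + AᵀP(A−BK) = [28.9802 6.3292; 6.3292 4.1831]
tr(P') = 33.1633

-1.2596 0.0383


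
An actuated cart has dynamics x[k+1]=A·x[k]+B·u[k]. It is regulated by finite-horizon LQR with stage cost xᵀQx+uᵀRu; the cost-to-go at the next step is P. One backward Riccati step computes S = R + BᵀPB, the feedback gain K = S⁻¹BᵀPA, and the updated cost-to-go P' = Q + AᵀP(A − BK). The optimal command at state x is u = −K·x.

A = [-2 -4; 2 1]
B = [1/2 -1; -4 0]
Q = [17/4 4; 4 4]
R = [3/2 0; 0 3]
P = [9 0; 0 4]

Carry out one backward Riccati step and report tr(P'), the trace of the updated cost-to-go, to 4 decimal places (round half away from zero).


BᵀP = [4.5000 -16.0000; -9.0000 0.0000]
S = R + BᵀPB = [3/2 0; 0 3] + [66.2500 -4.5000; -4.5000 9.0000] = [67.7500 -4.5000; -4.5000 12.0000]
BᵀPA = [-41.0000 -34.0000; 18.0000 36.0000]
K = S⁻¹·BᵀPA = [-0.5184 -0.3103; 1.3056 2.8836]
A−BK = [-0.4352 -0.9612; -0.0738 -0.2412]
AᵀP(A−BK) = [7.2431 15.3718; 15.3718 33.6386]
P' = Q + AᵀP(A−BK) = [11.4931 19.3718; 19.3718 37.6386]
tr(P') = 49.1317

49.1317


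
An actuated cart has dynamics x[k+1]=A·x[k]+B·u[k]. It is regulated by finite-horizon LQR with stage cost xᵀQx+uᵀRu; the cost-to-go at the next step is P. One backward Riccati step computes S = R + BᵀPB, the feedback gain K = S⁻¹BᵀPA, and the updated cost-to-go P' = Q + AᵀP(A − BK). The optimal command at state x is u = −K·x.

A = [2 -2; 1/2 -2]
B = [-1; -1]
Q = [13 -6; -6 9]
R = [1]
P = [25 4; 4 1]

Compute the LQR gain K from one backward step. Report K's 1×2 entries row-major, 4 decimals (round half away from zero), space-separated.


-1.7286 1.9429

BᵀP = [-29.0000 -5.0000]
S = R + BᵀPB = [1] + [34.0000] = [35.0000]
BᵀPA = [-60.5000 68.0000]
K = S⁻¹·BᵀPA = [-1.7286 1.9429]
A−BK = [0.2714 -0.0571; -1.2286 -0.0571]
AᵀP(A−BK) = [3.6714 -3.4571; -3.4571 3.8857]
P' = Q + AᵀP(A−BK) = [16.6714 -9.4571; -9.4571 12.8857]
tr(P') = 29.5571


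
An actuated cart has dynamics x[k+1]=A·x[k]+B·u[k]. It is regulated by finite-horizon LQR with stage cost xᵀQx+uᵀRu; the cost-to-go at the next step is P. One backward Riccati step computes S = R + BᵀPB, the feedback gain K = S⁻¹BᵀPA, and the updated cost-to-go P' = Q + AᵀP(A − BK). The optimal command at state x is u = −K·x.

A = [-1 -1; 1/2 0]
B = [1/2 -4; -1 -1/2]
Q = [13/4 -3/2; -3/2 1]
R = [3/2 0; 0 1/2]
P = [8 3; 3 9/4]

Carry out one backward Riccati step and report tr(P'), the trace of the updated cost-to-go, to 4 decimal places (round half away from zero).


4.5300

BᵀP = [1.0000 -0.7500; -33.5000 -13.1250]
S = R + BᵀPB = [3/2 0; 0 1/2] + [1.2500 -3.6250; -3.6250 140.5625] = [2.7500 -3.6250; -3.6250 141.0625]
BᵀPA = [-1.3750 -1.0000; 26.9375 33.5000]
K = S⁻¹·BᵀPA = [-0.2570 -0.0524; 0.1844 0.2361]
A−BK = [-0.1341 -0.0293; 0.3352 0.0657]
AᵀP(A−BK) = [0.2430 0.0670; 0.0670 0.0370]
P' = Q + AᵀP(A−BK) = [3.4930 -1.4330; -1.4330 1.0370]
tr(P') = 4.5300


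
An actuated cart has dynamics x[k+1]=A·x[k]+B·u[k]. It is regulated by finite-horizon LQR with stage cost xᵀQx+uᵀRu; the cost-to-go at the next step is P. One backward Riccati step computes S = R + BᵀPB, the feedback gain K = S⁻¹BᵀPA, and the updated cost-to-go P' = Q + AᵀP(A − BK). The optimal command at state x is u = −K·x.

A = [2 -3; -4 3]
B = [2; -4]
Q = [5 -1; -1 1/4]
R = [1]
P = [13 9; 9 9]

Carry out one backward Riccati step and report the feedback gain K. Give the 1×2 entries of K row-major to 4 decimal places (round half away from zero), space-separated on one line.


0.9811 -0.4528

BᵀP = [-10.0000 -18.0000]
S = R + BᵀPB = [1] + [52.0000] = [53.0000]
BᵀPA = [52.0000 -24.0000]
K = S⁻¹·BᵀPA = [0.9811 -0.4528]
A−BK = [0.0377 -2.0943; -0.0755 1.1887]
AᵀP(A−BK) = [0.9811 -0.4528; -0.4528 25.1321]
P' = Q + AᵀP(A−BK) = [5.9811 -1.4528; -1.4528 25.3821]
tr(P') = 31.3632


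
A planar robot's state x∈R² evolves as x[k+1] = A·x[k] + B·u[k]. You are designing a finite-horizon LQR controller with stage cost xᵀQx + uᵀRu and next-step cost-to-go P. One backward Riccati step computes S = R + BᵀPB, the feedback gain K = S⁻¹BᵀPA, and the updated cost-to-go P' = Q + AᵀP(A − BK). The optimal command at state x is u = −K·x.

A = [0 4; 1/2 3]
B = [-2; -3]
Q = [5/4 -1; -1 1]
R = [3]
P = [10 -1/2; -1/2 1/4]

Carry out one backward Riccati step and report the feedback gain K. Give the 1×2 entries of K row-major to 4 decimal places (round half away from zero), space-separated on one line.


BᵀP = [-18.5000 0.2500]
S = R + BᵀPB = [3] + [36.2500] = [39.2500]
BᵀPA = [0.1250 -73.2500]
K = S⁻¹·BᵀPA = [0.0032 -1.8662]
A−BK = [0.0064 0.2675; 0.5096 -2.5987]
AᵀP(A−BK) = [0.0621 -0.3917; -0.3917 13.5478]
P' = Q + AᵀP(A−BK) = [1.3121 -1.3917; -1.3917 14.5478]
tr(P') = 15.8599

0.0032 -1.8662


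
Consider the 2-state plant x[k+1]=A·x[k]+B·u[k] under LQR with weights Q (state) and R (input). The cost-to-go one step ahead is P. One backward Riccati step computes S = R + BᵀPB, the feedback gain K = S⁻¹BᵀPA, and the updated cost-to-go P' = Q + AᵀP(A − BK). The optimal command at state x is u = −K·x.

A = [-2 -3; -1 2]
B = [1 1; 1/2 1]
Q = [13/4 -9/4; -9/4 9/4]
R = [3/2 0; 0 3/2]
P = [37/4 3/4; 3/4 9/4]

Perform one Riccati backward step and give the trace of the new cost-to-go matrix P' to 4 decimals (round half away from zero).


BᵀP = [9.6250 1.8750; 10.0000 3.0000]
S = R + BᵀPB = [3/2 0; 0 3/2] + [10.5625 11.5000; 11.5000 13.0000] = [12.0625 11.5000; 11.5000 14.5000]
BᵀPA = [-21.1250 -25.1250; -23.0000 -24.0000]
K = S⁻¹·BᵀPA = [-0.9802 -2.0703; -0.8088 -0.0132]
A−BK = [-0.2110 -0.9165; 0.2989 3.0484]
AᵀP(A−BK) = [2.9407 6.2110; 6.2110 30.9165]
P' = Q + AᵀP(A−BK) = [6.1907 3.9610; 3.9610 33.1665]
tr(P') = 39.3571

39.3571


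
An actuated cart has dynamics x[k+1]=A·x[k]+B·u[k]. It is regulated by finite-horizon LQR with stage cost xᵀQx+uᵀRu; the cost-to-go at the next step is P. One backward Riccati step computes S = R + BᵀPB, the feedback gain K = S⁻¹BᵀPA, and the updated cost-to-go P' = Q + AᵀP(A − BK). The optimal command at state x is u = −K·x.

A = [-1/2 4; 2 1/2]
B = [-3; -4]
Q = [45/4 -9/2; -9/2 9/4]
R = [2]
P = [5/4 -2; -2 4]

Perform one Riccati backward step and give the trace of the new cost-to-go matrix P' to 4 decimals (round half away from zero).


BᵀP = [4.2500 -10.0000]
S = R + BᵀPB = [2] + [27.2500] = [29.2500]
BᵀPA = [-22.1250 12.0000]
K = S⁻¹·BᵀPA = [-0.7564 0.4103]
A−BK = [-2.7692 5.2308; -1.0256 2.1410]
AᵀP(A−BK) = [3.5769 -4.9231; -4.9231 8.0769]
P' = Q + AᵀP(A−BK) = [14.8269 -9.4231; -9.4231 10.3269]
tr(P') = 25.1538

25.1538


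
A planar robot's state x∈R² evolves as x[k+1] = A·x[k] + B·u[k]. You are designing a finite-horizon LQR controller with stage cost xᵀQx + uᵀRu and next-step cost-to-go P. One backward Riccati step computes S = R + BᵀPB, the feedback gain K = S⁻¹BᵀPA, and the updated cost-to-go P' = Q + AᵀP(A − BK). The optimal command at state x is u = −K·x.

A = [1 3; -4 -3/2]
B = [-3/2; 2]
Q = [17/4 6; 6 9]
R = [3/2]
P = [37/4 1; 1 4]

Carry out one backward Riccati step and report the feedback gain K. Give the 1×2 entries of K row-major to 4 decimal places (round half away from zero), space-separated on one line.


-1.1721 -1.4043

BᵀP = [-11.8750 6.5000]
S = R + BᵀPB = [3/2] + [30.8125] = [32.3125]
BᵀPA = [-37.8750 -45.3750]
K = S⁻¹·BᵀPA = [-1.1721 -1.4043]
A−BK = [-0.7582 0.8936; -1.6557 1.3085]
AᵀP(A−BK) = [20.8549 -14.9362; -14.9362 19.5319]
P' = Q + AᵀP(A−BK) = [25.1049 -8.9362; -8.9362 28.5319]
tr(P') = 53.6368


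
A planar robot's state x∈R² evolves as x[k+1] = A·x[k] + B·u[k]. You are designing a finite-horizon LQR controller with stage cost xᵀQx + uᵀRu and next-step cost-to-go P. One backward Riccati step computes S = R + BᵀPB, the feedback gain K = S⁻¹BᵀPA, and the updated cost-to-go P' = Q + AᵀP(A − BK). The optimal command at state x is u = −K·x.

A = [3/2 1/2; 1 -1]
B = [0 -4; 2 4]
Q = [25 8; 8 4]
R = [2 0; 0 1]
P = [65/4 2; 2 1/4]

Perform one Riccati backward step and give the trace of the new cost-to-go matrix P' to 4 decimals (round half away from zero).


29.2552

BᵀP = [4.0000 0.5000; -57.0000 -7.0000]
S = R + BᵀPB = [2 0; 0 1] + [1.0000 -14.0000; -14.0000 200.0000] = [3.0000 -14.0000; -14.0000 201.0000]
BᵀPA = [6.5000 1.5000; -92.5000 -21.5000]
K = S⁻¹·BᵀPA = [0.0283 0.0012; -0.4582 -0.1069]
A−BK = [-0.3329 0.0725; 2.7764 -0.5749]
AᵀP(A−BK) = [0.2425 0.0432; 0.0432 0.0127]
P' = Q + AᵀP(A−BK) = [25.2425 8.0432; 8.0432 4.0127]
tr(P') = 29.2552


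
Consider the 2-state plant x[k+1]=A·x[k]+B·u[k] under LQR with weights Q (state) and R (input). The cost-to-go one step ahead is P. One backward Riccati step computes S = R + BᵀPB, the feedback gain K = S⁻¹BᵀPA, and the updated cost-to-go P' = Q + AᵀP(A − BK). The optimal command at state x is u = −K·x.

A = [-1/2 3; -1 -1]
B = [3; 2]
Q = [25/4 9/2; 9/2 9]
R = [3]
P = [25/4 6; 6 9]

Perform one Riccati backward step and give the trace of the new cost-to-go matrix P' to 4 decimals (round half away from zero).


BᵀP = [30.7500 36.0000]
S = R + BᵀPB = [3] + [164.2500] = [167.2500]
BᵀPA = [-51.3750 56.2500]
K = S⁻¹·BᵀPA = [-0.3072 0.3363]
A−BK = [0.4215 1.9910; -0.3857 -1.6726]
AᵀP(A−BK) = [0.7814 1.9036; 1.9036 10.3318]
P' = Q + AᵀP(A−BK) = [7.0314 6.4036; 6.4036 19.3318]
tr(P') = 26.3632

26.3632


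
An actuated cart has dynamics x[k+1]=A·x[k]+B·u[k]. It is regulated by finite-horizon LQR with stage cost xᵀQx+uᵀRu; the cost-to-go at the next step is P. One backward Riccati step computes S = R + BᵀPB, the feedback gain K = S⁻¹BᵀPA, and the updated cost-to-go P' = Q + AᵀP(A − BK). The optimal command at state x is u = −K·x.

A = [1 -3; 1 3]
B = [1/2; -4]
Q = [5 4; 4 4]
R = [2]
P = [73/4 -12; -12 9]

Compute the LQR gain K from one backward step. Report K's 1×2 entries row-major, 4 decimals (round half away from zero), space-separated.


0.0762 -1.4976

BᵀP = [57.1250 -42.0000]
S = R + BᵀPB = [2] + [196.5625] = [198.5625]
BᵀPA = [15.1250 -297.3750]
K = S⁻¹·BᵀPA = [0.0762 -1.4976]
A−BK = [0.9619 -2.2512; 1.3047 -2.9906]
AᵀP(A−BK) = [2.0979 -5.0982; -5.0982 15.8895]
P' = Q + AᵀP(A−BK) = [7.0979 -1.0982; -1.0982 19.8895]
tr(P') = 26.9874


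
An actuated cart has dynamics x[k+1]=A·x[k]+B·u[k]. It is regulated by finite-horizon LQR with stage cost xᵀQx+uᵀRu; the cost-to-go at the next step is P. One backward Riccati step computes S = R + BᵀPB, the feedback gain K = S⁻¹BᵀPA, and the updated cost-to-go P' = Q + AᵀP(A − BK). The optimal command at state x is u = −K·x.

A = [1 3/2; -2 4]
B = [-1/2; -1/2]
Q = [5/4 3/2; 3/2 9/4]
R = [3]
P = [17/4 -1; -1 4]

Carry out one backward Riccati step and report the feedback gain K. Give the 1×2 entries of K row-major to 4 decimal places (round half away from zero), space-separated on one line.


BᵀP = [-1.6250 -1.5000]
S = R + BᵀPB = [3] + [1.5625] = [4.5625]
BᵀPA = [1.3750 -8.4375]
K = S⁻¹·BᵀPA = [0.3014 -1.8493]
A−BK = [1.1507 0.5753; -1.8493 3.0753]
AᵀP(A−BK) = [23.8356 -24.0822; -24.0822 45.9589]
P' = Q + AᵀP(A−BK) = [25.0856 -22.5822; -22.5822 48.2089]
tr(P') = 73.2945

0.3014 -1.8493


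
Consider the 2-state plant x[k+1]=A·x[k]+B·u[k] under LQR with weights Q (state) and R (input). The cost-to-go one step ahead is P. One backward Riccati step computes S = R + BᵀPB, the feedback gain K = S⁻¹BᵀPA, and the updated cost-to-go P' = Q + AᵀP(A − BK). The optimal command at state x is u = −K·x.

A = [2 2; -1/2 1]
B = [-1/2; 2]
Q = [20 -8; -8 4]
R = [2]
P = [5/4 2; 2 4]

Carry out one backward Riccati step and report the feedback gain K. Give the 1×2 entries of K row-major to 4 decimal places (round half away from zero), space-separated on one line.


0.2271 0.9607

BᵀP = [3.3750 7.0000]
S = R + BᵀPB = [2] + [12.3125] = [14.3125]
BᵀPA = [3.2500 13.7500]
K = S⁻¹·BᵀPA = [0.2271 0.9607]
A−BK = [2.1135 2.4803; -0.9541 -0.9214]
AᵀP(A−BK) = [1.2620 1.8777; 1.8777 3.7904]
P' = Q + AᵀP(A−BK) = [21.2620 -6.1223; -6.1223 7.7904]
tr(P') = 29.0524


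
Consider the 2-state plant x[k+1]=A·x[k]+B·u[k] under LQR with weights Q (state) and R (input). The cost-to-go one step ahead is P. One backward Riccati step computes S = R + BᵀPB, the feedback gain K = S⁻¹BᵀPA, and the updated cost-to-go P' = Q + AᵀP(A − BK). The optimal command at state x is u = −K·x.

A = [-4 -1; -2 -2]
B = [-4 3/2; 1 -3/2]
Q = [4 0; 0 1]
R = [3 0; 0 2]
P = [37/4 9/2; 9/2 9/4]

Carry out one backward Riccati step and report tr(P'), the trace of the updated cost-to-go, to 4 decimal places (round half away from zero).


12.6703

BᵀP = [-32.5000 -15.7500; 7.1250 3.3750]
S = R + BᵀPB = [3 0; 0 2] + [114.2500 -25.1250; -25.1250 5.6250] = [117.2500 -25.1250; -25.1250 7.6250]
BᵀPA = [161.5000 64.0000; -35.2500 -13.8750]
K = S⁻¹·BᵀPA = [1.3159 0.5305; -0.2869 -0.0717]
A−BK = [1.6940 1.2295; -3.7462 -2.6380]
AᵀP(A−BK) = [6.3657 2.8004; 2.8004 1.3046]
P' = Q + AᵀP(A−BK) = [10.3657 2.8004; 2.8004 2.3046]
tr(P') = 12.6703


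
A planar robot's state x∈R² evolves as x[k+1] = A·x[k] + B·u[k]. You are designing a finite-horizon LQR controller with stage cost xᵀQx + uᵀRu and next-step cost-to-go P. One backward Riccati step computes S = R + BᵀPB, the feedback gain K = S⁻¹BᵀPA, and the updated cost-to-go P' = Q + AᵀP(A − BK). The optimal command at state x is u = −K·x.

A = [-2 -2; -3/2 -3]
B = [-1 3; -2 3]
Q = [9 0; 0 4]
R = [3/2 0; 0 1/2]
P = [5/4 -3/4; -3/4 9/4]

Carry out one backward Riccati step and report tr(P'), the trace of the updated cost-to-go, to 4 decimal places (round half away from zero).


14.2104

BᵀP = [0.2500 -3.7500; 1.5000 4.5000]
S = R + BᵀPB = [3/2 0; 0 1/2] + [7.2500 -10.5000; -10.5000 18.0000] = [8.7500 -10.5000; -10.5000 18.5000]
BᵀPA = [5.1250 10.7500; -9.7500 -16.5000]
K = S⁻¹·BᵀPA = [-0.1465 0.4964; -0.6102 -0.6102]
A−BK = [-0.3160 0.3269; 0.0375 -0.1768]
AᵀP(A−BK) = [0.3641 -0.1180; -0.1180 0.8462]
P' = Q + AᵀP(A−BK) = [9.3641 -0.1180; -0.1180 4.8462]
tr(P') = 14.2104


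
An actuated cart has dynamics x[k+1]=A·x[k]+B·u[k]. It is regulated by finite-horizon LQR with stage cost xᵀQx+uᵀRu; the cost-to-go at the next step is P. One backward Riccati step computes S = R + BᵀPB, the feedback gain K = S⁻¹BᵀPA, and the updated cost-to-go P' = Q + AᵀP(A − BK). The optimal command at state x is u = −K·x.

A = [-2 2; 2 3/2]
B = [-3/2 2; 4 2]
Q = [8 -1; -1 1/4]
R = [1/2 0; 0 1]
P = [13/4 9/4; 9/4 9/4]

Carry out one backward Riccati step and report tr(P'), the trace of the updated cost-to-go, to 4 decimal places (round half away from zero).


9.4910

BᵀP = [4.1250 5.6250; 11.0000 9.0000]
S = R + BᵀPB = [1/2 0; 0 1] + [16.3125 19.5000; 19.5000 40.0000] = [16.8125 19.5000; 19.5000 41.0000]
BᵀPA = [3.0000 16.6875; -4.0000 35.5000]
K = S⁻¹·BᵀPA = [0.6504 -0.0261; -0.4069 0.8783]
A−BK = [-0.2107 0.2043; 0.2123 -0.1522]
AᵀP(A−BK) = [0.4214 -0.4087; -0.4087 0.8196]
P' = Q + AᵀP(A−BK) = [8.4214 -1.4087; -1.4087 1.0696]
tr(P') = 9.4910


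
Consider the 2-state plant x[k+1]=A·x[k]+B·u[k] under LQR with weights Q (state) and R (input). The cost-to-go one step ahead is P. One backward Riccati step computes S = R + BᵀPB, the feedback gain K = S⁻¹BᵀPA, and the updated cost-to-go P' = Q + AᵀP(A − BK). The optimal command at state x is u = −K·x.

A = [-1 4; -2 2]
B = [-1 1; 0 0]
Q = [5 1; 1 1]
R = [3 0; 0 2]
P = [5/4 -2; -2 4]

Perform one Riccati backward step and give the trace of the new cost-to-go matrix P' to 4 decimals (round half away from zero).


15.7551

BᵀP = [-1.2500 2.0000; 1.2500 -2.0000]
S = R + BᵀPB = [3 0; 0 2] + [1.2500 -1.2500; -1.2500 1.2500] = [4.2500 -1.2500; -1.2500 3.2500]
BᵀPA = [-2.7500 -1.0000; 2.7500 1.0000]
K = S⁻¹·BᵀPA = [-0.4490 -0.1633; 0.6735 0.2449]
A−BK = [-2.1224 3.5918; -2.0000 2.0000]
AᵀP(A−BK) = [6.1633 -2.1224; -2.1224 3.5918]
P' = Q + AᵀP(A−BK) = [11.1633 -1.1224; -1.1224 4.5918]
tr(P') = 15.7551


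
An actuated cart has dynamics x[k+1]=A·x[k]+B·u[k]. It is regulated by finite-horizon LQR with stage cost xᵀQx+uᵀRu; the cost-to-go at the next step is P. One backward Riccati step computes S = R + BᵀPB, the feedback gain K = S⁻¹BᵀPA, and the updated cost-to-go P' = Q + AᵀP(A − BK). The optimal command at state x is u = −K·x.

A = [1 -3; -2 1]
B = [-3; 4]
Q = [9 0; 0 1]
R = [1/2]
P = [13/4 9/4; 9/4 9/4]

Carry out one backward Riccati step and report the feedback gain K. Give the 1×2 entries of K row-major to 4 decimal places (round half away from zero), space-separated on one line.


-0.4468 0.3830

BᵀP = [-0.7500 2.2500]
S = R + BᵀPB = [1/2] + [11.2500] = [11.7500]
BᵀPA = [-5.2500 4.5000]
K = S⁻¹·BᵀPA = [-0.4468 0.3830]
A−BK = [-0.3404 -1.8511; -0.2128 -0.5319]
AᵀP(A−BK) = [0.9043 3.5106; 3.5106 16.2766]
P' = Q + AᵀP(A−BK) = [9.9043 3.5106; 3.5106 17.2766]
tr(P') = 27.1809


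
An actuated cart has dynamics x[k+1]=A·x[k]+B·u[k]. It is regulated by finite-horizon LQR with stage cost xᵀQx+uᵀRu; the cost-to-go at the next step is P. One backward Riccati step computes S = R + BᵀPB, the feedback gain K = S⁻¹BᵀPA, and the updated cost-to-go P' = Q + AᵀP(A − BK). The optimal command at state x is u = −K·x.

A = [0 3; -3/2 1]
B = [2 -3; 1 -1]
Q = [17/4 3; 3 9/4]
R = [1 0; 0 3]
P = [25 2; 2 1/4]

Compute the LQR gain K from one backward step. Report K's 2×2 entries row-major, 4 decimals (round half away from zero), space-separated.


-0.0516 0.8475 0.0046 -0.4222

BᵀP = [52.0000 4.2500; -77.0000 -6.2500]
S = R + BᵀPB = [1 0; 0 3] + [108.2500 -160.2500; -160.2500 237.2500] = [109.2500 -160.2500; -160.2500 240.2500]
BᵀPA = [-6.3750 160.2500; 9.3750 -237.2500]
K = S⁻¹·BᵀPA = [-0.0516 0.8475; 0.0046 -0.4222]
A−BK = [0.1170 0.0383; -1.4438 -0.2697]
AᵀP(A−BK) = [0.1904 -0.0139; -0.0139 1.2666]
P' = Q + AᵀP(A−BK) = [4.4404 2.9861; 2.9861 3.5166]
tr(P') = 7.9570


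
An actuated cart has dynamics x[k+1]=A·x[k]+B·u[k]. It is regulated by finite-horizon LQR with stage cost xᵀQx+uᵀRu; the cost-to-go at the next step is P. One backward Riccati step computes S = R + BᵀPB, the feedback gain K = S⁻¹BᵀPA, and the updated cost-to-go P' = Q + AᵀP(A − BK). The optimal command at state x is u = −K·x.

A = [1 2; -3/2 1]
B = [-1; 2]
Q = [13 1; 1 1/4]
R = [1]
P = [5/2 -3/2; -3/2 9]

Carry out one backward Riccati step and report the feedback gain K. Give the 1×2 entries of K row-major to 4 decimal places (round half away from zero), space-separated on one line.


BᵀP = [-5.5000 19.5000]
S = R + BᵀPB = [1] + [44.5000] = [45.5000]
BᵀPA = [-34.7500 8.5000]
K = S⁻¹·BᵀPA = [-0.7637 0.1868]
A−BK = [0.2363 2.1868; 0.0275 0.6264]
AᵀP(A−BK) = [0.7102 0.9918; 0.9918 11.4121]
P' = Q + AᵀP(A−BK) = [13.7102 1.9918; 1.9918 11.6621]
tr(P') = 25.3723

-0.7637 0.1868


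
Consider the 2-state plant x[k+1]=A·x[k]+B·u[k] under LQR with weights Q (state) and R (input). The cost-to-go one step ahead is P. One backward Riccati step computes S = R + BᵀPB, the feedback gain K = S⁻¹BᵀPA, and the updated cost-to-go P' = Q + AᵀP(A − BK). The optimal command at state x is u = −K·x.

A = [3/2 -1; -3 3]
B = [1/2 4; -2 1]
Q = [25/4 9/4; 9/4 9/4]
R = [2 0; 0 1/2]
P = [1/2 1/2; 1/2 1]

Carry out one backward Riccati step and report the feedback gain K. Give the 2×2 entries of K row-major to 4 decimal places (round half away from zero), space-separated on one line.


BᵀP = [-0.7500 -1.7500; 2.5000 3.0000]
S = R + BᵀPB = [2 0; 0 1/2] + [3.1250 -4.7500; -4.7500 13.0000] = [5.1250 -4.7500; -4.7500 13.5000]
BᵀPA = [4.1250 -4.5000; -5.2500 6.5000]
K = S⁻¹·BᵀPA = [0.6595 -0.6408; -0.1568 0.2560]
A−BK = [1.7976 -1.7038; -1.5241 1.4625]
AᵀP(A−BK) = [2.0811 -2.0127; -2.0127 1.9524]
P' = Q + AᵀP(A−BK) = [8.3311 0.2373; 0.2373 4.2024]
tr(P') = 12.5335

0.6595 -0.6408 -0.1568 0.2560


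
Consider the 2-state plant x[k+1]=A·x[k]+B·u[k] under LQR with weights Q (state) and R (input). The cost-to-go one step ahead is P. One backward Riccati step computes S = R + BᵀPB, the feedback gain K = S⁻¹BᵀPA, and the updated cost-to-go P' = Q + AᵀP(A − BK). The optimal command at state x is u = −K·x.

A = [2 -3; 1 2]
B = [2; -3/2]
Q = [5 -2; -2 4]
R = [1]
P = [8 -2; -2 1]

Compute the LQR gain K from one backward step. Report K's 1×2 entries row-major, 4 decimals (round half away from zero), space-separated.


BᵀP = [19.0000 -5.5000]
S = R + BᵀPB = [1] + [46.2500] = [47.2500]
BᵀPA = [32.5000 -68.0000]
K = S⁻¹·BᵀPA = [0.6878 -1.4392]
A−BK = [0.6243 -0.1217; 2.0317 -0.1587]
AᵀP(A−BK) = [2.6455 -1.2275; -1.2275 2.1376]
P' = Q + AᵀP(A−BK) = [7.6455 -3.2275; -3.2275 6.1376]
tr(P') = 13.7831

0.6878 -1.4392


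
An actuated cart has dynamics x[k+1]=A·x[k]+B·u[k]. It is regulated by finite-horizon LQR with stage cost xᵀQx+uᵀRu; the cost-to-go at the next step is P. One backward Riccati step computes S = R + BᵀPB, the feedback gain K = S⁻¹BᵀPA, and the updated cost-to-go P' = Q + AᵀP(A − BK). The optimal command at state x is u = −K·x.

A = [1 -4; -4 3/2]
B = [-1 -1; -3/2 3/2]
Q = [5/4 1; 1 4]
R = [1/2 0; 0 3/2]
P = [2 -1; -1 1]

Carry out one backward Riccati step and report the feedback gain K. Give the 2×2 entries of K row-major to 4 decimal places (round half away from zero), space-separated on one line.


BᵀP = [-0.5000 -0.5000; -3.5000 2.5000]
S = R + BᵀPB = [1/2 0; 0 3/2] + [1.2500 -0.2500; -0.2500 7.2500] = [1.7500 -0.2500; -0.2500 8.7500]
BᵀPA = [1.5000 1.2500; -13.5000 17.7500]
K = S⁻¹·BᵀPA = [0.6393 1.0082; -1.5246 2.0574]
A−BK = [0.1148 -0.9344; -0.7541 -0.0738]
AᵀP(A−BK) = [4.4590 -5.2377; -5.2377 8.4713]
P' = Q + AᵀP(A−BK) = [5.7090 -4.2377; -4.2377 12.4713]
tr(P') = 18.1803

0.6393 1.0082 -1.5246 2.0574


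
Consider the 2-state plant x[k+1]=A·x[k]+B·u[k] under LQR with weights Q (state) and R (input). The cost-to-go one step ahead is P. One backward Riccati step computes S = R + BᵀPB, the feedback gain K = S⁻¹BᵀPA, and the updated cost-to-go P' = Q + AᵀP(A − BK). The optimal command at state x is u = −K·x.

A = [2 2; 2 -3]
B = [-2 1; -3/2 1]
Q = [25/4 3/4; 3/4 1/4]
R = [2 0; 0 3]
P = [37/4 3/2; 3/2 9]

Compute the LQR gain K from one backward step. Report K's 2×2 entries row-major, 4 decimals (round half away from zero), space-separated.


-0.8355 -0.6673 0.4692 -1.4374

BᵀP = [-20.7500 -16.5000; 10.7500 10.5000]
S = R + BᵀPB = [2 0; 0 3] + [66.2500 -37.2500; -37.2500 21.2500] = [68.2500 -37.2500; -37.2500 24.2500]
BᵀPA = [-74.5000 8.0000; 42.5000 -10.0000]
K = S⁻¹·BᵀPA = [-0.8355 -0.6673; 0.4692 -1.4374]
A−BK = [-0.1402 2.1028; 0.2776 -2.5636]
AᵀP(A−BK) = [2.8150 -8.6243; -8.6243 90.9645]
P' = Q + AᵀP(A−BK) = [9.0650 -7.8743; -7.8743 91.2145]
tr(P') = 100.2794


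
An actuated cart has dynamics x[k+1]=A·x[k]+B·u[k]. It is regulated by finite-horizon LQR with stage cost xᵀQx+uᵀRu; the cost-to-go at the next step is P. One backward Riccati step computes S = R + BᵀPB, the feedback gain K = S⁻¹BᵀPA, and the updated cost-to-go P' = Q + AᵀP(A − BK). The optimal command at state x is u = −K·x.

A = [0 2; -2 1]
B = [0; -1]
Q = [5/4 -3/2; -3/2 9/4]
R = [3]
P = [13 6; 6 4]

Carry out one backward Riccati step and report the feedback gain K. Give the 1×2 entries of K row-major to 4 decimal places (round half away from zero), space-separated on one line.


BᵀP = [-6.0000 -4.0000]
S = R + BᵀPB = [3] + [4.0000] = [7.0000]
BᵀPA = [8.0000 -16.0000]
K = S⁻¹·BᵀPA = [1.1429 -2.2857]
A−BK = [0.0000 2.0000; -0.8571 -1.2857]
AᵀP(A−BK) = [6.8571 -13.7143; -13.7143 43.4286]
P' = Q + AᵀP(A−BK) = [8.1071 -15.2143; -15.2143 45.6786]
tr(P') = 53.7857

1.1429 -2.2857


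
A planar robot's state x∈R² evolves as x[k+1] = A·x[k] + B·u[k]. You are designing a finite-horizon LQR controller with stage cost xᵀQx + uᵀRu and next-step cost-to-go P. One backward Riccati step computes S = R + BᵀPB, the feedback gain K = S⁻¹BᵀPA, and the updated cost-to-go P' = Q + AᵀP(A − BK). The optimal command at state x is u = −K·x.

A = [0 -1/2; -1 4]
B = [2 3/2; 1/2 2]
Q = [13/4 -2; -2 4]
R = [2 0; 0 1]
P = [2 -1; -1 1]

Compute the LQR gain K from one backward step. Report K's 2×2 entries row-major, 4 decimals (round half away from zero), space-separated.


0.2677 -1.2808 -0.3150 1.2520

BᵀP = [3.5000 -1.5000; 1.0000 0.5000]
S = R + BᵀPB = [2 0; 0 1] + [6.2500 2.2500; 2.2500 2.5000] = [8.2500 2.2500; 2.2500 3.5000]
BᵀPA = [1.5000 -7.7500; -0.5000 1.5000]
K = S⁻¹·BᵀPA = [0.2677 -1.2808; -0.3150 1.2520]
A−BK = [-0.0630 0.1837; -0.5039 2.1365]
AᵀP(A−BK) = [0.4409 -1.9528; -1.9528 8.6955]
P' = Q + AᵀP(A−BK) = [3.6909 -3.9528; -3.9528 12.6955]
tr(P') = 16.3865


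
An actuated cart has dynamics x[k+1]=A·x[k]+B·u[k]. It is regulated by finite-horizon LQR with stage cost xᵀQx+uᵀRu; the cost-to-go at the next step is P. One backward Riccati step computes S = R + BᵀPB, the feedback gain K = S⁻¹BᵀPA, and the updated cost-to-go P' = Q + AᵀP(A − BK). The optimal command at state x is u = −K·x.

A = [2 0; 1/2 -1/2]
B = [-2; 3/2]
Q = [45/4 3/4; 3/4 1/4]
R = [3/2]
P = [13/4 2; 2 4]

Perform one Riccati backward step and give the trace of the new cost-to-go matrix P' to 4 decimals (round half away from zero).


27.2826

BᵀP = [-3.5000 2.0000]
S = R + BᵀPB = [3/2] + [10.0000] = [11.5000]
BᵀPA = [-6.0000 -1.0000]
K = S⁻¹·BᵀPA = [-0.5217 -0.0870]
A−BK = [0.9565 -0.1739; 1.2826 -0.3696]
AᵀP(A−BK) = [14.8696 -3.5217; -3.5217 0.9130]
P' = Q + AᵀP(A−BK) = [26.1196 -2.7717; -2.7717 1.1630]
tr(P') = 27.2826
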